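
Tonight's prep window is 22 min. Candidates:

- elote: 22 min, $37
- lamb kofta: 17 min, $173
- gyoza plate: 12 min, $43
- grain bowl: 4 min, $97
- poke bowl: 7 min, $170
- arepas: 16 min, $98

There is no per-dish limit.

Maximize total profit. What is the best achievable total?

534

Density check — poke bowl 24.29, grain bowl 24.25, lamb kofta 10.18, arepas 6.12 are the best per min.
Filling by ratio: 3×poke bowl for 510, with 1 min left unused.
Dropping poke bowl frees 7 min; slotting in 2×grain bowl (8 min) lifts the total to 534 at 22 min.
That's the maximum — no swap from here does better than 534.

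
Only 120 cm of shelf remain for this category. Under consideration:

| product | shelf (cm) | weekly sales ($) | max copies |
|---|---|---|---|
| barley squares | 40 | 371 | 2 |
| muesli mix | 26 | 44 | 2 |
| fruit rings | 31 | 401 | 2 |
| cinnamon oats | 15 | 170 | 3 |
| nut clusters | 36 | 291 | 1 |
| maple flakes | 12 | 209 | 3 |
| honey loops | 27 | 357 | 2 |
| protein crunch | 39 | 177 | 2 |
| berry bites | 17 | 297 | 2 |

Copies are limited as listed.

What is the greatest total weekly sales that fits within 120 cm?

Density check — berry bites 17.47, maple flakes 17.42, honey loops 13.22, fruit rings 12.94 are the best per cm.
A density-first pass picks cinnamon oats + 3×maple flakes + honey loops + 2×berry bites — 1748 at 112 cm.
The 54 cm tied up in cinnamon oats and maple flakes and honey loops is better spent on 2×fruit rings — total rises to 1814 (120 cm).
That's the maximum — no swap from here does better than 1814.

1814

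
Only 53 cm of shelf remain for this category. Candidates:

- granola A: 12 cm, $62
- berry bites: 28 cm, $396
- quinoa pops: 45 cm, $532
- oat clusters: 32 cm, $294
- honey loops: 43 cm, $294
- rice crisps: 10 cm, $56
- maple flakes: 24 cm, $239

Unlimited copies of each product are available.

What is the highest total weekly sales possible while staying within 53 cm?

635

Berry bites + maple flakes uses 52 of the 53 cm and totals 635.
Nothing else within 53 cm beats 635.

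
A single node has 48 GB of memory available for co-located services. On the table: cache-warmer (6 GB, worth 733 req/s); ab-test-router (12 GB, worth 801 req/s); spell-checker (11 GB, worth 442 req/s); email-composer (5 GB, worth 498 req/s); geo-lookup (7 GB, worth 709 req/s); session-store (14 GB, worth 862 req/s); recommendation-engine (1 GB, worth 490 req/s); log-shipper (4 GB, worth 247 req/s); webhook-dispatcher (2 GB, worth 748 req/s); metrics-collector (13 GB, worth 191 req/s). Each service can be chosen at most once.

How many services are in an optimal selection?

Best achievable throughput is 4841.
cache-warmer + ab-test-router + email-composer + geo-lookup + session-store + recommendation-engine + webhook-dispatcher hits 4841 at 47 GB.
Every optimal selection uses 7 services.

7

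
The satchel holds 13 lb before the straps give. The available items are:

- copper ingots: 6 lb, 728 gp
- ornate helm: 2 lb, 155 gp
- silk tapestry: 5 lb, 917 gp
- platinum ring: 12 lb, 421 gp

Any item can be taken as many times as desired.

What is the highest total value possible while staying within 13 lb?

The ratio ordering already packs tightly: ornate helm + 2×silk tapestry, 12 lb, 1989.

1989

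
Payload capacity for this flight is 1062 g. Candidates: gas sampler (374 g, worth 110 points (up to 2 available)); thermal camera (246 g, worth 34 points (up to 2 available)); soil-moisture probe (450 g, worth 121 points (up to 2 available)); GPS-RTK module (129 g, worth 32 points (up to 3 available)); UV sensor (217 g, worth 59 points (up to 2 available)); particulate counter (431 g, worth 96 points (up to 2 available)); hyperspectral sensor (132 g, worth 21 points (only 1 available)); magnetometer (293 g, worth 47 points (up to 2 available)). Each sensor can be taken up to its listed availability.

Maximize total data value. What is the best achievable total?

290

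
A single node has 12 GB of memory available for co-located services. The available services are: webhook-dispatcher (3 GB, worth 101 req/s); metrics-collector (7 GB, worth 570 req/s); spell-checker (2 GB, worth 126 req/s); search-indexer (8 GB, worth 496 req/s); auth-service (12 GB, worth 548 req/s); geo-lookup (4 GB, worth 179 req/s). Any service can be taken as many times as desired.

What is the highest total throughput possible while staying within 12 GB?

By throughput per GB: metrics-collector 81.43, spell-checker 63.00, search-indexer 62.00 lead.
The ratio ordering already packs tightly: metrics-collector + 2×spell-checker, 11 GB, 822.
Nothing else within 12 GB beats 822.

822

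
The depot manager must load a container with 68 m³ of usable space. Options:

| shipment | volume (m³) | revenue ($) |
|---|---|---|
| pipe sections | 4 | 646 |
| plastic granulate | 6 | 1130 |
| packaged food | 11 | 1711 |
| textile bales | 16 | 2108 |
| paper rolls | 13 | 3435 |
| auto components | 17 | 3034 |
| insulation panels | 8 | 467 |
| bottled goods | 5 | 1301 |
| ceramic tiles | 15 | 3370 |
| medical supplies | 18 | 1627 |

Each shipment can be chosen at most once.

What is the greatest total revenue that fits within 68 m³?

13981

Ranking by ratio (revenue/m³): paper rolls 264.23, bottled goods 260.20, ceramic tiles 224.67.
Greedy by ratio would take pipe sections + plastic granulate + paper rolls + auto components + insulation panels + bottled goods + ceramic tiles: 68 m³ used, total 13383.
Dropping pipe sections and insulation panels frees 12 m³; slotting in packaged food (11 m³) lifts the total to 13981 at 67 m³.
An exhaustive check of the 1024 subsets confirms 13981.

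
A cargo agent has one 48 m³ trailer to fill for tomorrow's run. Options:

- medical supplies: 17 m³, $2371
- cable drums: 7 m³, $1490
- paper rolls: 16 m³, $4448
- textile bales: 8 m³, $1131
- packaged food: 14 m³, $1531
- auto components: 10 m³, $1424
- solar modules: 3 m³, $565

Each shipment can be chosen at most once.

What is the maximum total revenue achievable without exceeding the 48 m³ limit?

9440

Greedy by ratio would take cable drums + paper rolls + textile bales + auto components + solar modules: 44 m³ used, total 9058.
Dropping auto components and solar modules frees 13 m³; slotting in medical supplies (17 m³) lifts the total to 9440 at 48 m³.
That's the maximum — no swap from here does better than 9440.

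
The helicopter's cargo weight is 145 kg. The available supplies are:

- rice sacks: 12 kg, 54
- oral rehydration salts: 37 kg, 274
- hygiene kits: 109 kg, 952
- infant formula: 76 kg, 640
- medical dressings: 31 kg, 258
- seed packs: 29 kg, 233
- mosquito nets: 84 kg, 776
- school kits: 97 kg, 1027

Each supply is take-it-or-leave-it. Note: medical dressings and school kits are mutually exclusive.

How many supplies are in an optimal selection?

Optimal total is 1314.
rice sacks + seed packs + school kits hits 1314 at 138 kg.
Any selection reaching 1314 contains exactly 3 supplies.

3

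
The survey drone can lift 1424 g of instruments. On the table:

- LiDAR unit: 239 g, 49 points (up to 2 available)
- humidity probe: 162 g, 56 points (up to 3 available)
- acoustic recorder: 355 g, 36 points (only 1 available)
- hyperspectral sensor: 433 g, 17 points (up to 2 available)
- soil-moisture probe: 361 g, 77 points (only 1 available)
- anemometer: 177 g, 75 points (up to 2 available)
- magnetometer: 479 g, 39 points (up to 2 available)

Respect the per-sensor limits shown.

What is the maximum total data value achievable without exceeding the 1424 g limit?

A density-first pass picks 3×humidity probe + soil-moisture probe + 2×anemometer — 395 at 1201 g.
The 361 g tied up in soil-moisture probe is better spent on 2×LiDAR unit — total rises to 416 (1318 g).
No other feasible combination exceeds 416.

416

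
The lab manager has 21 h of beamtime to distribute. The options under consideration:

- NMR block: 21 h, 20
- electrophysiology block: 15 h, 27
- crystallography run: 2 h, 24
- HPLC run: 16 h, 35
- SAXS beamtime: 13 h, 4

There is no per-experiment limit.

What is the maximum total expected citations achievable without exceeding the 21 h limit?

240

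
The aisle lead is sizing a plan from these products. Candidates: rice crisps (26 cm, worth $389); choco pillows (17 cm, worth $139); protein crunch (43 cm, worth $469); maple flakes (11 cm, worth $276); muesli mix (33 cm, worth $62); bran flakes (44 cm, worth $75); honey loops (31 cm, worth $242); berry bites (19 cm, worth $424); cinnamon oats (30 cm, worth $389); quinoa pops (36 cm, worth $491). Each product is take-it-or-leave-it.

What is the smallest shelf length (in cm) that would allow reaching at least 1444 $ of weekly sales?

Minimise cm subject to total weekly sales ≥ 1444.
rice crisps + maple flakes + berry bites + cinnamon oats reaches 1478 using 86 cm.
Below 86 cm the best achievable stays under 1444.

86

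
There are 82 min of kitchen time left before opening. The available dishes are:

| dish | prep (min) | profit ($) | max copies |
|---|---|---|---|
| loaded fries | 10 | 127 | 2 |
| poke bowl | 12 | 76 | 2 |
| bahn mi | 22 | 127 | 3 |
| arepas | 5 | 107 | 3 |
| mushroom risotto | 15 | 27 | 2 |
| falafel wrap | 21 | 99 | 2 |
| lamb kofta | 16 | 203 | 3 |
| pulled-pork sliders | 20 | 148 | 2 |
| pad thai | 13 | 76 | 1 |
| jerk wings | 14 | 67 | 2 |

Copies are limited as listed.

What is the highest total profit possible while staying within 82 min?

1077

Ranking by ratio (profit/min): arepas 21.40, loaded fries 12.70, lamb kofta 12.69.
The ratio heuristic lands on 2×loaded fries + poke bowl + 3×arepas + 2×lamb kofta (1057) but leaves 3 min idle.
The 17 min tied up in poke bowl and arepas is better spent on lamb kofta — total rises to 1077 (78 min).
That's the maximum — no swap from here does better than 1077.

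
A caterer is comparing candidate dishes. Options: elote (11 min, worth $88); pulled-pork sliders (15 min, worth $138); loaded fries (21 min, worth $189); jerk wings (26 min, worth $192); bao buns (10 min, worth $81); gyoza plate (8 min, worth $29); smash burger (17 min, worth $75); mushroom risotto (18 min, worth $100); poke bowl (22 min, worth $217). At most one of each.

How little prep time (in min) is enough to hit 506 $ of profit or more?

58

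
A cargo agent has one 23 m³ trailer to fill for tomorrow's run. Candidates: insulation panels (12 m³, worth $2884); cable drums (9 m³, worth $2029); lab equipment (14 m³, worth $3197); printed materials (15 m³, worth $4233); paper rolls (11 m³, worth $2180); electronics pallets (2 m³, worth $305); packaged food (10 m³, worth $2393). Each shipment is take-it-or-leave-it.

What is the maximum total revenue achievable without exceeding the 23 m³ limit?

5277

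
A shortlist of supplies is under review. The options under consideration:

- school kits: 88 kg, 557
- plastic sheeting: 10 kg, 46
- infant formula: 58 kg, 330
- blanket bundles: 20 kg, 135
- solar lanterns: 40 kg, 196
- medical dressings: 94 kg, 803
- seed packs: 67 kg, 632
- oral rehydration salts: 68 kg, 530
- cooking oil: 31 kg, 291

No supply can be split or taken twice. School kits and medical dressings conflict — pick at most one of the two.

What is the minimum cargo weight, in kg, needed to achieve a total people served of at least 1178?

Need the lightest bundle worth ≥ 1178.
plastic sheeting + seed packs + oral rehydration salts reaches 1208 using 145 kg.
Any bundle with less than 145 kg falls short of 1178.

145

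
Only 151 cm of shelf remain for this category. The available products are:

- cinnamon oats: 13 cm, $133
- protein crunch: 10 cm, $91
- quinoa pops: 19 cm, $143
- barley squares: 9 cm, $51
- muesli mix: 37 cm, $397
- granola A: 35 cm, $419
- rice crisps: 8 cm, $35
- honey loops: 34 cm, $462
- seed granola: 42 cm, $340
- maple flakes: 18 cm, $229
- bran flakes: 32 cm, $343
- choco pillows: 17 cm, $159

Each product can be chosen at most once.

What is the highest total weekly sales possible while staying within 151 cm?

Density check — honey loops 13.59, maple flakes 12.72, granola A 11.97 are the best per cm.
The ratio heuristic lands on cinnamon oats + protein crunch + muesli mix + granola A + honey loops + maple flakes (1731) but leaves 4 cm idle.
The 13 cm tied up in cinnamon oats is better spent on choco pillows — total rises to 1757 (151 cm).
An exhaustive check of the 4096 subsets confirms 1757.

1757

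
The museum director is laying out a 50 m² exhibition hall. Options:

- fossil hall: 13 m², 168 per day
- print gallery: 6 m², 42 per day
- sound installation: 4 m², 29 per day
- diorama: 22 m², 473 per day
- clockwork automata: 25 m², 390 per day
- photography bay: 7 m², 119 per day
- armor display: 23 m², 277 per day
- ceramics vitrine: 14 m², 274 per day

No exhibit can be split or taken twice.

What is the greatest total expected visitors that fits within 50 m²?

By expected visitors per m²: diorama 21.50, ceramics vitrine 19.57, photography bay 17.00 lead.
Filling by ratio: sound installation + diorama + photography bay + ceramics vitrine for 895, with 3 m² left unused.
Replace sound installation and photography bay with fossil hall: the trade gains 20 net, giving 915 at 49 m².

915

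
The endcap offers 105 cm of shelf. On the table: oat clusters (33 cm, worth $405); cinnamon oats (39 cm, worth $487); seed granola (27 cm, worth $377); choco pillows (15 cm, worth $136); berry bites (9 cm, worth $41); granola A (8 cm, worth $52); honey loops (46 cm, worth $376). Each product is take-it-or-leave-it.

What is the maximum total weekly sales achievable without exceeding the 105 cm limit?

1269

Ranking by ratio (weekly sales/cm): seed granola 13.96, cinnamon oats 12.49, oat clusters 12.27.
Taking oat clusters + cinnamon oats + seed granola: 99 cm used, 1269 in weekly sales.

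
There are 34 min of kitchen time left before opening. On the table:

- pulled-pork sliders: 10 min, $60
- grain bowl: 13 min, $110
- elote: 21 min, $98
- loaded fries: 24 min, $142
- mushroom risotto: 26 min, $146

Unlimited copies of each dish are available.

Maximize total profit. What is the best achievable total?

Density check — grain bowl 8.46, pulled-pork sliders 6.00, loaded fries 5.92 are the best per min.
Taking the top-ratio dishes first gives 2×grain bowl for 220 (26 min).
Replace grain bowl with 2×pulled-pork sliders: the trade gains 10 net, giving 230 at 33 min.
No other feasible combination exceeds 230.

230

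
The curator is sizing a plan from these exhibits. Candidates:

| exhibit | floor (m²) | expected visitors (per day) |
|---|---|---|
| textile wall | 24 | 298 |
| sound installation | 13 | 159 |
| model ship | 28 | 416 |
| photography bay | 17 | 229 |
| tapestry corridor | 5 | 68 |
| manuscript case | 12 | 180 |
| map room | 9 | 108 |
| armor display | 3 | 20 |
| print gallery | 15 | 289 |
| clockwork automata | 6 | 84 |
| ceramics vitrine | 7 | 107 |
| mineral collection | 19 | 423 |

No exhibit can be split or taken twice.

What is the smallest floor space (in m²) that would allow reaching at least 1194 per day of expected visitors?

Need the lightest bundle worth ≥ 1194.
model ship + tapestry corridor + print gallery + mineral collection: 1196 expected visitors at 67 m².
No combination under 67 m² hits 1194.

67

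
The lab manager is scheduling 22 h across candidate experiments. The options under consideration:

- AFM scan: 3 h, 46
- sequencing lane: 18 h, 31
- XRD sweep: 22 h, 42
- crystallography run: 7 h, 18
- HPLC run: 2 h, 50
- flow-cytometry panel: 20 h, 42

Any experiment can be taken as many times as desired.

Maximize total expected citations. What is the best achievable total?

550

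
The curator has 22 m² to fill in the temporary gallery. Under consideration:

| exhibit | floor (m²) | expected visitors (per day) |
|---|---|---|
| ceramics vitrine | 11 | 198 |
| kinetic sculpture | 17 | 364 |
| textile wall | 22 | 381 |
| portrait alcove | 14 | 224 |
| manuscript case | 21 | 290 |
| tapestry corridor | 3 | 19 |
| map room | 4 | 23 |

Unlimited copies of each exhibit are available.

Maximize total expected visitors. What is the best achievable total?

396

Filling by ratio: kinetic sculpture + tapestry corridor for 383, with 2 m² left unused.
Dropping kinetic sculpture and tapestry corridor frees 20 m²; slotting in 2×ceramics vitrine (22 m²) lifts the total to 396 at 22 m².
Nothing else within 22 m² beats 396.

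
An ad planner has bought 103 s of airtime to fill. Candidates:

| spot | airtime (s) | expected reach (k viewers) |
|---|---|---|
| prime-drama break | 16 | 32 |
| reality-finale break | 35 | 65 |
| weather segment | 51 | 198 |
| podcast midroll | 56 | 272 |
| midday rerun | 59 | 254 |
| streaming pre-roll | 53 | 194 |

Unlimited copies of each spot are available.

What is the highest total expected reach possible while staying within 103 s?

By expected reach per s: podcast midroll 4.86, midday rerun 4.31, weather segment 3.88 lead.
Greedy by ratio would take 2×prime-drama break + podcast midroll: 88 s used, total 336.
Replace 2×prime-drama break and podcast midroll with 2×weather segment: the trade gains 60 net, giving 396 at 102 s.
No other feasible combination exceeds 396.

396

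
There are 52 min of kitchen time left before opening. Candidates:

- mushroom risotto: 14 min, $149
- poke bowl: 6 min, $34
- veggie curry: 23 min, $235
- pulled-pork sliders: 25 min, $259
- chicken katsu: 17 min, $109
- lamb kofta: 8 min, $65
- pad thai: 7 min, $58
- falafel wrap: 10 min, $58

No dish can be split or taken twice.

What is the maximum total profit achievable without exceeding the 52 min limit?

507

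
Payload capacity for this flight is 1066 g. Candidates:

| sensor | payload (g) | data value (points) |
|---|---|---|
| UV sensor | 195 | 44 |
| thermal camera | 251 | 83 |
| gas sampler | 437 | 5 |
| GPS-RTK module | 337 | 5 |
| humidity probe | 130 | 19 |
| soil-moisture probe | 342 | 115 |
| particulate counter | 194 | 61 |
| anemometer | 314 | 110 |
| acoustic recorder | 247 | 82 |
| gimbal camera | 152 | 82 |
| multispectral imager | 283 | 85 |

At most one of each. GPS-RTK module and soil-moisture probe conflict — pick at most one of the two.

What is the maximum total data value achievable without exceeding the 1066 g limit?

390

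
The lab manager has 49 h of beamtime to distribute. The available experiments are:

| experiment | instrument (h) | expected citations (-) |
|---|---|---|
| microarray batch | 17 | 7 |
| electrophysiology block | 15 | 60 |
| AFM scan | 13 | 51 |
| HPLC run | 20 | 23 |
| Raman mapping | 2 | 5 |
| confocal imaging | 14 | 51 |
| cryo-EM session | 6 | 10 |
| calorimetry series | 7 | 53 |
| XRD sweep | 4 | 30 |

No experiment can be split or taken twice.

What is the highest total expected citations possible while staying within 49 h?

215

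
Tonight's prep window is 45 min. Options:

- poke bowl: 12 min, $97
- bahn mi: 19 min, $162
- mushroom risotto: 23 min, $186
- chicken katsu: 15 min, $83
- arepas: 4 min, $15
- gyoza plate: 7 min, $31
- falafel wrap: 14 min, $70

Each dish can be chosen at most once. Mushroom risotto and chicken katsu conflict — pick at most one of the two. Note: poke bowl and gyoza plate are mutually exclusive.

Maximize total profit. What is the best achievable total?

348

By profit per min: bahn mi 8.53, mushroom risotto 8.09, poke bowl 8.08 lead.
The ratio ordering already packs tightly: bahn mi + mushroom risotto, 42 min, 348.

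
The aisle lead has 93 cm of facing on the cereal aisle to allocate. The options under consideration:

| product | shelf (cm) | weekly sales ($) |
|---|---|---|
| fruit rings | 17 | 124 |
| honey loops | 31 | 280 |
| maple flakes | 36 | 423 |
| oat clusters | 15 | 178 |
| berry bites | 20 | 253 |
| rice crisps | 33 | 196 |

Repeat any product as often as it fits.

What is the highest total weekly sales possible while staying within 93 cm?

1115

Density check — berry bites 12.65, oat clusters 11.87, maple flakes 11.75 are the best per cm.
A density-first pass picks 4×berry bites — 1012 at 80 cm.
The 20 cm tied up in berry bites is better spent on 2×oat clusters — total rises to 1115 (90 cm).
Every other selection either busts 93 cm or fails to beat 1115.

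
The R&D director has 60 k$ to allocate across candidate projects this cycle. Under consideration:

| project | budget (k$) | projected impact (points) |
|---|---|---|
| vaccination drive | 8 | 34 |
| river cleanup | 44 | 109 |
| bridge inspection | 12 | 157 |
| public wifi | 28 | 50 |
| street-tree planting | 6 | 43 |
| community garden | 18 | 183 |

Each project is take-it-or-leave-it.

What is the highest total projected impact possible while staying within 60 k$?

417

The ratio ordering already packs tightly: vaccination drive + bridge inspection + street-tree planting + community garden, 44 k$, 417.
That's the maximum — no swap from here does better than 417.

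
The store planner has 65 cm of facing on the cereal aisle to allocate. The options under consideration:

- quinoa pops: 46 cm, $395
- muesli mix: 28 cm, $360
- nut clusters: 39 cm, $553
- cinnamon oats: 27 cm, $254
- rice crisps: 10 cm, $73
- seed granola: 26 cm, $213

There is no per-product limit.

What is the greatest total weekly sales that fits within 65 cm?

766

By weekly sales per cm: nut clusters 14.18, muesli mix 12.86, cinnamon oats 9.41 lead.
Best packing: nut clusters + seed granola — 65 cm, 766 total.
Every other selection either busts 65 cm or fails to beat 766.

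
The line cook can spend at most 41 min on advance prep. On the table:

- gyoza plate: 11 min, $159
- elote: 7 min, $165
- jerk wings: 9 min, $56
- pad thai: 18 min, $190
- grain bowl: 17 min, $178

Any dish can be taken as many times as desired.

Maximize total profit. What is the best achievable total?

Density check — elote 23.57, gyoza plate 14.45, pad thai 10.56, grain bowl 10.47 are the best per min.
5×elote uses 35 of the 41 min and totals 825.
Every other selection either busts 41 min or fails to beat 825.

825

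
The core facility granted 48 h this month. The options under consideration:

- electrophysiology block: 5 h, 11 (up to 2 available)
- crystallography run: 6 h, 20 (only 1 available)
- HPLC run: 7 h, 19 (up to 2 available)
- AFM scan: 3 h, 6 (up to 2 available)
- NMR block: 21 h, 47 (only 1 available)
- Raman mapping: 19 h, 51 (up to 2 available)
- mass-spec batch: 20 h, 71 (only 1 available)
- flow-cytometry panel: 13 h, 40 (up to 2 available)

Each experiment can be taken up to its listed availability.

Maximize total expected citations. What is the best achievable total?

By expected citations per h: mass-spec batch 3.55, crystallography run 3.33, flow-cytometry panel 3.08 lead.
Taking the top-ratio experiments first gives crystallography run + HPLC run + mass-spec batch + flow-cytometry panel for 150 (46 h).
Replace crystallography run and HPLC run with flow-cytometry panel: the trade gains 1 net, giving 151 at 46 h.
Nothing else within 48 h beats 151.

151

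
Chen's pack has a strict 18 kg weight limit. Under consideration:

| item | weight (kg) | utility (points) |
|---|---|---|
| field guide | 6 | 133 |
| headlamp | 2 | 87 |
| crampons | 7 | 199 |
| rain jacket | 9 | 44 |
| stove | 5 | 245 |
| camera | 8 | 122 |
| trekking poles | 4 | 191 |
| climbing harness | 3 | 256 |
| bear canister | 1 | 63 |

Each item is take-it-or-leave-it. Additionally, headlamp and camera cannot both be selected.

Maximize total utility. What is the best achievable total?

850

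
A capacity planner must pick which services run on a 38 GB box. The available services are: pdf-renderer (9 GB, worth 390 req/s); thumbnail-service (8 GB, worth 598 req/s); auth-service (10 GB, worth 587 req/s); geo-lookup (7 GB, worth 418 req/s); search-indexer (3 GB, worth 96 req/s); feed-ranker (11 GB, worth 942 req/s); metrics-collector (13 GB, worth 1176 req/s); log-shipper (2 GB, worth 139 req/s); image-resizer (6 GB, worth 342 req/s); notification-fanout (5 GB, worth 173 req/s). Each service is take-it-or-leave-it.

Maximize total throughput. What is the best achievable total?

The ratio heuristic lands on thumbnail-service + search-indexer + feed-ranker + metrics-collector + log-shipper (2951) but leaves 1 GB idle.
Replace search-indexer and log-shipper with image-resizer: the trade gains 107 net, giving 3058 at 38 GB.

3058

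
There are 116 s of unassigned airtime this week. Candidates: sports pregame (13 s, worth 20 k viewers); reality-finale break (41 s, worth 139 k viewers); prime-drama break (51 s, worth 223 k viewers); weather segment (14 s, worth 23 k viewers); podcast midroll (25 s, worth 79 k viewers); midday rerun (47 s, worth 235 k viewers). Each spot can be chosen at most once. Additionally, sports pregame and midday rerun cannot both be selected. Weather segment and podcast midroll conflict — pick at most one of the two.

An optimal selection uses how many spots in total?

Best achievable expected reach is 481.
prime-drama break + weather segment + midday rerun hits 481 at 112 s.
Every optimal selection uses 3 spots.

3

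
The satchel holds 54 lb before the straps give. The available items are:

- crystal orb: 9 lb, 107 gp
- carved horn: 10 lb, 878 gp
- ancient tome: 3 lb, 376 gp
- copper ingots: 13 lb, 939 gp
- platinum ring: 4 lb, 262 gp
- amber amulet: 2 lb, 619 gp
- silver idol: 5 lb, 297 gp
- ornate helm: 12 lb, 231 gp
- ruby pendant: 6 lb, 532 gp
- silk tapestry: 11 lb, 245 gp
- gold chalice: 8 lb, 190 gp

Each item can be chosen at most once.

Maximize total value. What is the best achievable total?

By value per lb: amber amulet 309.50, ancient tome 125.33, ruby pendant 88.67 lead.
Taking the top-ratio items first gives carved horn + ancient tome + copper ingots + platinum ring + amber amulet + silver idol + ruby pendant + gold chalice for 4093 (51 lb).
The 8 lb tied up in gold chalice is better spent on silk tapestry — total rises to 4148 (54 lb).

4148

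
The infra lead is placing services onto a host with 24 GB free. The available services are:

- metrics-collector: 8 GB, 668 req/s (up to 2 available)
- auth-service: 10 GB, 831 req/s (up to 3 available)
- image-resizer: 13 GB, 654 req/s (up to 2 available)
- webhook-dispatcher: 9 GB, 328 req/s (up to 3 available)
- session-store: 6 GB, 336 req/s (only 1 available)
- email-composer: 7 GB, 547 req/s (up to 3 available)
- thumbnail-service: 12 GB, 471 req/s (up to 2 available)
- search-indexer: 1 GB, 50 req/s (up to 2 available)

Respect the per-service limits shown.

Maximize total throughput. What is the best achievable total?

1933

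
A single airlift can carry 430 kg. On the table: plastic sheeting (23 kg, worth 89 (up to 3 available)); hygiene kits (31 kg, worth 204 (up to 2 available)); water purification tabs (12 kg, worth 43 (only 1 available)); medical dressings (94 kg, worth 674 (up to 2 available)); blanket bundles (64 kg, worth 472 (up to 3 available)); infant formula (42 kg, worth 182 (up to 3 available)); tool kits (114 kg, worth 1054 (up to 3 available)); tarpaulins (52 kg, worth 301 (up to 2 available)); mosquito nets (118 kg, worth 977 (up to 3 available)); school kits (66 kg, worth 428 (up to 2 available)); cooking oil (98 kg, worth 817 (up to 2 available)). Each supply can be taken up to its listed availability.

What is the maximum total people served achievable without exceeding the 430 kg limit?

3742

By people served per kg: tool kits 9.25, cooking oil 8.34, mosquito nets 8.28 lead.
Taking the top-ratio supplies first gives plastic sheeting + blanket bundles + 3×tool kits for 3723 (429 kg).
The 201 kg tied up in plastic sheeting and blanket bundles and tool kits is better spent on 2×cooking oil — total rises to 3742 (424 kg).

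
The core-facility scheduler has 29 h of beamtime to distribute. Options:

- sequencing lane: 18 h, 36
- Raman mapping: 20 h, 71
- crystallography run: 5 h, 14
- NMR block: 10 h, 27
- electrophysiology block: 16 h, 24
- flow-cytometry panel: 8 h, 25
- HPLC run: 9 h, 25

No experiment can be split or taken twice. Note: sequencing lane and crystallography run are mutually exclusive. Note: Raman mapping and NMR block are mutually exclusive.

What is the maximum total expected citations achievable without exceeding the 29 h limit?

The ratio ordering already packs tightly: Raman mapping + flow-cytometry panel, 28 h, 96.
No other feasible combination exceeds 96.

96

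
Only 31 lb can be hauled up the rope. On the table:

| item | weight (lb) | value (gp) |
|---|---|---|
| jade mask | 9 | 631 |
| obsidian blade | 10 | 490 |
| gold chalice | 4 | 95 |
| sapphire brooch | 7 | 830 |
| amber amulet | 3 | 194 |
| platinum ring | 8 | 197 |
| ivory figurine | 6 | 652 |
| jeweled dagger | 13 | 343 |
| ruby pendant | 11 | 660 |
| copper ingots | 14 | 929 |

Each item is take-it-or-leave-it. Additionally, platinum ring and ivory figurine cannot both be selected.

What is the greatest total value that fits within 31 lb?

2605

A density-first pass picks jade mask + gold chalice + sapphire brooch + amber amulet + ivory figurine — 2402 at 29 lb.
The 13 lb tied up in jade mask and gold chalice is better spent on copper ingots — total rises to 2605 (30 lb).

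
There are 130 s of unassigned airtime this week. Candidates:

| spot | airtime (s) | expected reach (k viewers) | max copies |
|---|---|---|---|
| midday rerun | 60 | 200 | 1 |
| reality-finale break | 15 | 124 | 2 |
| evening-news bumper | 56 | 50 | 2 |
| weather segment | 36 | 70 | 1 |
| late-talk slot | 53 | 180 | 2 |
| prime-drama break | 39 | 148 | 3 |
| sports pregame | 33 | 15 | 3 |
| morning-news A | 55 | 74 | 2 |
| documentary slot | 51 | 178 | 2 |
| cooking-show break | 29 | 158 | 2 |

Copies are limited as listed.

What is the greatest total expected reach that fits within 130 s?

712

Density check — reality-finale break 8.27, cooking-show break 5.45, prime-drama break 3.79, documentary slot 3.49 are the best per s.
2×reality-finale break + prime-drama break + 2×cooking-show break uses 127 of the 130 s and totals 712.
Nothing else within 130 s beats 712.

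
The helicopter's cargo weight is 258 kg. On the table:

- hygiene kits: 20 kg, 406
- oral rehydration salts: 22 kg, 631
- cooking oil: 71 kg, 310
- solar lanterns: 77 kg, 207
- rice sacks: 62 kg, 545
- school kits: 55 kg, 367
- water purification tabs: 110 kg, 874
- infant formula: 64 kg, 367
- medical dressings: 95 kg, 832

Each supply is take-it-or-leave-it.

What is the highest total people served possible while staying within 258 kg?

2781

Density check — oral rehydration salts 28.68, hygiene kits 20.30, rice sacks 8.79 are the best per kg.
Taking hygiene kits + oral rehydration salts + rice sacks + school kits + medical dressings: 254 kg used, 2781 in people served.
Runner-up hygiene kits + oral rehydration salts + water purification tabs + medical dressings tops out at 2743.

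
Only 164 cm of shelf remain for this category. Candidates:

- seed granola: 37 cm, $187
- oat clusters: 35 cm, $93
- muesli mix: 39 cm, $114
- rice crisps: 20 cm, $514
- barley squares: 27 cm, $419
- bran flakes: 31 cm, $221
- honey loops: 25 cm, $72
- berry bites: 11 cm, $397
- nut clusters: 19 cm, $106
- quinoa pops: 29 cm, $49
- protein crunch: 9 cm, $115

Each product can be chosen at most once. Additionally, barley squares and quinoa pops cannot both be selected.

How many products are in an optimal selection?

7

Best achievable weekly sales is 1959.
One optimal bundle: seed granola + rice crisps + barley squares + bran flakes + berry bites + nut clusters + protein crunch (154 cm).
Every optimal selection uses 7 products.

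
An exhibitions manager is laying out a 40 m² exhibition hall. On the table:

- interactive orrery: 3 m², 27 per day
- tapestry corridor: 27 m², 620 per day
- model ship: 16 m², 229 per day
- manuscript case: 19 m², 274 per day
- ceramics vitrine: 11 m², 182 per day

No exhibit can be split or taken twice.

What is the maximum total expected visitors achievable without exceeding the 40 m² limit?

802

The ratio ordering already packs tightly: tapestry corridor + ceramics vitrine, 38 m², 802.
That's the maximum — no swap from here does better than 802.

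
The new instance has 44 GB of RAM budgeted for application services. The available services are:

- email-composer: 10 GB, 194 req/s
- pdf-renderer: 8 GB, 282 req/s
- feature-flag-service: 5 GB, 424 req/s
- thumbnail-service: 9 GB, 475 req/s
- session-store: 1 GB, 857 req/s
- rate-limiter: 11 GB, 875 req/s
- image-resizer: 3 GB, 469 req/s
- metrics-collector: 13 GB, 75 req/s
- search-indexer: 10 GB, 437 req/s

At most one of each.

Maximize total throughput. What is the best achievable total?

3537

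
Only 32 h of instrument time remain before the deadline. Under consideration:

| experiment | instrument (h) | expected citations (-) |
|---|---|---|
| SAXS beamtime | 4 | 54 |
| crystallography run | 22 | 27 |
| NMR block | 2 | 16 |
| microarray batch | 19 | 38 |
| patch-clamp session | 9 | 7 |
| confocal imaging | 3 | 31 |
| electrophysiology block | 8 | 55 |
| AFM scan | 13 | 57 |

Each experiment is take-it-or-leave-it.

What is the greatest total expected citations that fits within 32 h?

213

By expected citations per h: SAXS beamtime 13.50, confocal imaging 10.33, NMR block 8.00 lead.
SAXS beamtime + NMR block + confocal imaging + electrophysiology block + AFM scan uses 30 of the 32 h and totals 213.
Nothing else within 32 h beats 213.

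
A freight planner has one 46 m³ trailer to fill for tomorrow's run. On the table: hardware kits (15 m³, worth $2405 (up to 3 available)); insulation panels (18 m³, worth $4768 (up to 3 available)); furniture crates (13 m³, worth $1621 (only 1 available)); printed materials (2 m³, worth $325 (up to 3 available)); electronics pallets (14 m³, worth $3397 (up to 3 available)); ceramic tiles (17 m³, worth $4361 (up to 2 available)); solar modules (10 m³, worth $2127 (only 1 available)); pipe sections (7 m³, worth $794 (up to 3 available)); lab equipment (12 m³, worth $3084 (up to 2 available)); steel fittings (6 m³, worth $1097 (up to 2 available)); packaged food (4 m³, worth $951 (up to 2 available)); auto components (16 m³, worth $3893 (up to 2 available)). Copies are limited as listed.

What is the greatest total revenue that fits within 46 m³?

Density check — insulation panels 264.89, lab equipment 257.00, ceramic tiles 256.53 are the best per m³.
A density-first pass picks 2×insulation panels + printed materials + 2×packaged food — 11763 at 46 m³.
Replace insulation panels and printed materials and packaged food with 2×lab equipment: the trade gains 124 net, giving 11887 at 46 m³.

11887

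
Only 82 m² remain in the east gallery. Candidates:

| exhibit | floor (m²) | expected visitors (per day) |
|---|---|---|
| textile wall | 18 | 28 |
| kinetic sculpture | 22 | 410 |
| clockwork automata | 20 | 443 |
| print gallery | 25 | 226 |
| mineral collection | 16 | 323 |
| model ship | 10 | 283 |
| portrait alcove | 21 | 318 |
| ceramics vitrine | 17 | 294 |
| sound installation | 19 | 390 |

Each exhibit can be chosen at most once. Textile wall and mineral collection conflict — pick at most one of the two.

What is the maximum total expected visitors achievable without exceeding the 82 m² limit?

By expected visitors per m²: model ship 28.30, clockwork automata 22.15, sound installation 20.53, mineral collection 20.19 lead.
Best packing: clockwork automata + mineral collection + model ship + ceramics vitrine + sound installation — 82 m², 1733 total.
Next best is kinetic sculpture + clockwork automata + mineral collection + sound installation at 1566 (77 m²) — short by 167.

1733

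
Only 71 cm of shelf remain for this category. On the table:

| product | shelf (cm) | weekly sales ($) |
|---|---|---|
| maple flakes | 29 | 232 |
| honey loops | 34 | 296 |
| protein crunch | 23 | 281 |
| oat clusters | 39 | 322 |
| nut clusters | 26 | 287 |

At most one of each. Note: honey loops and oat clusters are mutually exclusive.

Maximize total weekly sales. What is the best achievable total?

609

A density-first pass picks protein crunch + nut clusters — 568 at 49 cm.
The 23 cm tied up in protein crunch is better spent on oat clusters — total rises to 609 (65 cm).
The spare 6 cm is too small for any remaining product, and no feasible exchange beats 609.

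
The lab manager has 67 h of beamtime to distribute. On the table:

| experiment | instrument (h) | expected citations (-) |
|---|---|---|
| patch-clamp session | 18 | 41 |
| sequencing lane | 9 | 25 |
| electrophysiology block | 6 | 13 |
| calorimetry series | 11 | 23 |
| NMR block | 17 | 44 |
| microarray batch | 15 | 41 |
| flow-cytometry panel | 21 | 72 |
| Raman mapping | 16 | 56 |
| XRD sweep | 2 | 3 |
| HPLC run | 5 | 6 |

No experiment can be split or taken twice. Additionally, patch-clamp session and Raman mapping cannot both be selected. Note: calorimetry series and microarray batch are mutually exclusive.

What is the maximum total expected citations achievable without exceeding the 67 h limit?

207

Sequencing lane + electrophysiology block + microarray batch + flow-cytometry panel + Raman mapping uses 67 of the 67 h and totals 207.
That's the maximum — no feasible swap from here does better than 207.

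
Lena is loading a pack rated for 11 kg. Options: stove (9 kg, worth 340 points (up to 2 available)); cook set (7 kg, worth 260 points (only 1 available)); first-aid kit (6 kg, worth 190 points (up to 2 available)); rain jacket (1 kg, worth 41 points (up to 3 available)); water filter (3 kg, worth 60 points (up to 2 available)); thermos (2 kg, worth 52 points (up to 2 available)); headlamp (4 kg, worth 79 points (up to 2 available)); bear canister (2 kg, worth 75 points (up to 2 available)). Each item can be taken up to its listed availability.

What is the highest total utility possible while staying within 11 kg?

422

Greedy by ratio would take 3×rain jacket + 2×thermos + 2×bear canister: 11 kg used, total 377.
Dropping rain jacket and 2×thermos and 2×bear canister frees 9 kg; slotting in stove (9 kg) lifts the total to 422 at 11 kg.
Every other selection either busts 11 kg or exceeds an availability limit or fails to beat 422.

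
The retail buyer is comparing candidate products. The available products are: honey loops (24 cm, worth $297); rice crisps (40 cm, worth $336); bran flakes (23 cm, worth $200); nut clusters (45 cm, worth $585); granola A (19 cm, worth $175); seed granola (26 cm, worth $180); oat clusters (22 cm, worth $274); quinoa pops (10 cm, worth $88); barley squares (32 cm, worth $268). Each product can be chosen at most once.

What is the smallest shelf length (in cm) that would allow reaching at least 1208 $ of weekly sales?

Need the lightest bundle worth ≥ 1208.
honey loops + nut clusters + oat clusters + quinoa pops: 1244 weekly sales at 101 cm.
Below 101 cm the best achievable stays under 1208.

101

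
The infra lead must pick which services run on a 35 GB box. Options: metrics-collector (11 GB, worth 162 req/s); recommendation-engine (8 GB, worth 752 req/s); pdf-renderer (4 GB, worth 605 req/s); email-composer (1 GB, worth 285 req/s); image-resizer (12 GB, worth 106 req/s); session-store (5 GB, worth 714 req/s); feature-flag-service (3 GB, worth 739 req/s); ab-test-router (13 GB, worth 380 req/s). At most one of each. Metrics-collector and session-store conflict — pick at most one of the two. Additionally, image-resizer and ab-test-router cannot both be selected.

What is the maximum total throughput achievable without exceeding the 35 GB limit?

3475

The ratio ordering already packs tightly: recommendation-engine + pdf-renderer + email-composer + session-store + feature-flag-service + ab-test-router, 34 GB, 3475.
Next best is recommendation-engine + pdf-renderer + email-composer + image-resizer + session-store + feature-flag-service at 3201 (33 GB) — short by 274.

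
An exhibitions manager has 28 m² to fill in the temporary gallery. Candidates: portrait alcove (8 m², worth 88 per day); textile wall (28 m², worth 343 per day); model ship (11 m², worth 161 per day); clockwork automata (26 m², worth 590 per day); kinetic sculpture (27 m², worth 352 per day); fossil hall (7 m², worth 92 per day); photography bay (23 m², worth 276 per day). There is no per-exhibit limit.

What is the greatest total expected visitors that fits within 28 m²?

Taking clockwork automata: 26 m² used, 590 in expected visitors.
Every other selection either busts 28 m² or fails to beat 590.

590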